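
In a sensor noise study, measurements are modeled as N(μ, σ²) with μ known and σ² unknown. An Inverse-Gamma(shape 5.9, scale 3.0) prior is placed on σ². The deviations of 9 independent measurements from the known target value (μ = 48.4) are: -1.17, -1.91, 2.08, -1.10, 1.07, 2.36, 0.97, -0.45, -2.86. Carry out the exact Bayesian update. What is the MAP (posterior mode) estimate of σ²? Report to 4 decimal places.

1.4294

With known mean μ and an Inverse-Gamma(α, β) prior on σ², the Normal likelihood is conjugate: posterior is Inv-Gamma(α + n/2, β + Σ(xᵢ−μ)²/2).
Σ(xᵢ−μ)² = (-1.17)² + (-1.91)² + (2.08)² + (-1.10)² + (1.07)² + (2.36)² + (0.97)² + (-0.45)² + (-2.86)² = 26.5909.
Posterior: Inv-Gamma(5.9 + 9/2, 3.0 + 26.5909/2) = Inv-Gamma(10.40, 16.29545).
Mode = β/(α+1) = 16.29545/11.40 = 1.4294.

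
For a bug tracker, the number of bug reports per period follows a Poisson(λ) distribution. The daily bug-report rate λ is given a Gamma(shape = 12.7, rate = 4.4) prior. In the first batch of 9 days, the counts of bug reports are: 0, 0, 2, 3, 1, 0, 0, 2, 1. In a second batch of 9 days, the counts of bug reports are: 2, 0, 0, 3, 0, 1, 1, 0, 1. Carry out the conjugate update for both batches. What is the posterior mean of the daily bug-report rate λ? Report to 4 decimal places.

With a Gamma(shape α, rate β) prior, the Poisson likelihood is conjugate: the posterior is Gamma(α + ΣXᵢ, β + n).
Batch 1: sum of counts S = 9 over n = 9 days.
After batch 1: Gamma(α+S, β+n) = Gamma(12.7+9, 4.4+9) = Gamma(21.7, 13.4).
Batch 2: sum of counts S = 8 over n = 9 days.
After batch 2: Gamma(α+S, β+n) = Gamma(21.7+8, 13.4+9) = Gamma(29.7, 22.4).
Posterior mean = α/β = 29.7/22.4 = 1.3259.

1.3259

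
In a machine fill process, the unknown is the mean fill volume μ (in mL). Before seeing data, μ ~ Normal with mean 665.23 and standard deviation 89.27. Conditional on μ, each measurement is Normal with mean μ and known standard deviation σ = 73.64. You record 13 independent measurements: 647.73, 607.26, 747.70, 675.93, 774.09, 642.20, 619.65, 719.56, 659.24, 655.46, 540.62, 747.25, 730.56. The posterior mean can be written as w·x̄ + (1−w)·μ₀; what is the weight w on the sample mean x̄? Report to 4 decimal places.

0.9503

For Normal data with known variance σ², a Normal(μ₀, σ₀²) prior on μ is conjugate. Posterior precision = 1/σ₀² + n/σ²; posterior mean is the precision-weighted average of μ₀ and x̄.
σ₀² = 89.27² = 7969.1329, σ² = 73.64² = 5422.8496. Prior precision 1/σ₀² = 1/7969.1329; data precision n/σ² = 13/5422.8496.
w = (n/σ²)/(1/σ₀² + n/σ²) = n·σ₀²/(σ² + n·σ₀²) = 13·7969.1329/(5422.8496 + 13·7969.1329) = 103598.7277/109021.5773 = 0.9503.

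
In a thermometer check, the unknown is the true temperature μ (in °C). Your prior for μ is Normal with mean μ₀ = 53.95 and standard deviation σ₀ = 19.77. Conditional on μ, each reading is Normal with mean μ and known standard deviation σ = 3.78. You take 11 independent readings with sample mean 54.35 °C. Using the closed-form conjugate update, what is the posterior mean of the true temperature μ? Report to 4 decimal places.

For Normal data with known variance σ², a Normal(μ₀, σ₀²) prior on μ is conjugate. Posterior precision = 1/σ₀² + n/σ²; posterior mean is the precision-weighted average of μ₀ and x̄.
n·x̄ = 11·54.35 = 597.85.
σ₀² = 19.77² = 390.8529, σ² = 3.78² = 14.2884; σ² + n·σ₀² = 14.2884 + 11·390.8529 = 4313.6703.
Posterior mean = (μ₀/σ₀² + n·x̄/σ²)/(1/σ₀² + n/σ²) = (σ²·μ₀ + σ₀²·n·x̄)/(σ² + n·σ₀²) = (14.2884·53.95 + 390.8529·597.85)/4313.6703 = 234442.265445/4313.6703 = 54.3487.

54.3487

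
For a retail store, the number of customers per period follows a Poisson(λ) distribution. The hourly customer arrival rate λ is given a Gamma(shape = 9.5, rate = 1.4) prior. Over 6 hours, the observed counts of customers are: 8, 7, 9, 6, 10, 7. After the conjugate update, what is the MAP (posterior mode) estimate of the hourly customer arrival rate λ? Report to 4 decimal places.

7.5000

With a Gamma(shape α, rate β) prior, the Poisson likelihood is conjugate: the posterior is Gamma(α + ΣXᵢ, β + n).
Sum of counts S = 47 over n = 6 hours.
Posterior: Gamma(α+S, β+n) = Gamma(9.5+47, 1.4+6) = Gamma(56.5, 7.4).
Mode of Gamma(α,β) for α≥1 is (α−1)/β = 55.5/7.4 = 7.5000.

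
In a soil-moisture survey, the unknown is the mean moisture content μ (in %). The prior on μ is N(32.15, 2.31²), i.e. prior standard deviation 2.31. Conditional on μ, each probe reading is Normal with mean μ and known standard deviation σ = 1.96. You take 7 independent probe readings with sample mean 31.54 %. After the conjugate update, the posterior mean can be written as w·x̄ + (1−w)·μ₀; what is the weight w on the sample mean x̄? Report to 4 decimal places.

For Normal data with known variance σ², a Normal(μ₀, σ₀²) prior on μ is conjugate. Posterior precision = 1/σ₀² + n/σ²; posterior mean is the precision-weighted average of μ₀ and x̄.
σ₀² = 2.31² = 5.3361, σ² = 1.96² = 3.8416. Prior precision 1/σ₀² = 1/5.3361; data precision n/σ² = 7/3.8416.
w = (n/σ²)/(1/σ₀² + n/σ²) = n·σ₀²/(σ² + n·σ₀²) = 7·5.3361/(3.8416 + 7·5.3361) = 37.3527/41.1943 = 0.9067.

0.9067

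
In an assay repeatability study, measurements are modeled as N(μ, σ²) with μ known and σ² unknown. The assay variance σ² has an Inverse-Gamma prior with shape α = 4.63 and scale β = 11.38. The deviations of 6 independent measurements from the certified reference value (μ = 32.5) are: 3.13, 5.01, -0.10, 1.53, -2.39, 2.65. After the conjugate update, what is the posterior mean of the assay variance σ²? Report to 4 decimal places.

With known mean μ and an Inverse-Gamma(α, β) prior on σ², the Normal likelihood is conjugate: posterior is Inv-Gamma(α + n/2, β + Σ(xᵢ−μ)²/2).
Σ(xᵢ−μ)² = (3.13)² + (5.01)² + (-0.10)² + (1.53)² + (-2.39)² + (2.65)² = 49.9825.
Posterior: Inv-Gamma(4.63 + 6/2, 11.38 + 49.9825/2) = Inv-Gamma(7.63, 36.37125).
E[σ²|data] = β/(α−1) = 36.37125/6.63 = 5.4859.

5.4859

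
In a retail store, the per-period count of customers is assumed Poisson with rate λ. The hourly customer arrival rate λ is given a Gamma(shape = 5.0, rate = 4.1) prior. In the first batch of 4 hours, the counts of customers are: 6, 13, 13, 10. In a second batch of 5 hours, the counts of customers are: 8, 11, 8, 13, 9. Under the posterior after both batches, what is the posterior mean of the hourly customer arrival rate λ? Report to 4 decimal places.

7.3282

With a Gamma(shape α, rate β) prior, the Poisson likelihood is conjugate: the posterior is Gamma(α + ΣXᵢ, β + n).
Batch 1: sum of counts S = 42 over n = 4 hours.
After batch 1: Gamma(α+S, β+n) = Gamma(5.0+42, 4.1+4) = Gamma(47.0, 8.1).
Batch 2: sum of counts S = 49 over n = 5 hours.
After batch 2: Gamma(α+S, β+n) = Gamma(47.0+49, 8.1+5) = Gamma(96.0, 13.1).
Posterior mean = α/β = 96.0/13.1 = 7.3282.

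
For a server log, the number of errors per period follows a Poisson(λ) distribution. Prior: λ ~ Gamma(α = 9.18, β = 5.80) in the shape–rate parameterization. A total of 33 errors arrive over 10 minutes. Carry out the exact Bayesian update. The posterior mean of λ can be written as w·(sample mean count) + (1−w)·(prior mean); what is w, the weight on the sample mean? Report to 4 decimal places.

0.6329

With a Gamma(shape α, rate β) prior, the Poisson likelihood is conjugate: the posterior is Gamma(α + ΣXᵢ, β + n).
Posterior mean = (α₀+S)/(β₀+n) = [n/(β₀+n)]·(S/n) + [β₀/(β₀+n)]·(α₀/β₀), so only n and β₀ enter the weight.
Weight on data w = n/(β₀+n) = 10/(5.80+10) = 10/15.80 = 0.6329.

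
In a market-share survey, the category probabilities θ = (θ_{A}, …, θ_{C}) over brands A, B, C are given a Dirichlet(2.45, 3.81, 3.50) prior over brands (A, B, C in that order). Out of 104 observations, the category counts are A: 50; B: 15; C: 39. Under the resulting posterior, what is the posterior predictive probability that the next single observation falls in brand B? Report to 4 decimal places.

0.1653

The Dirichlet prior is conjugate to the Multinomial likelihood: each posterior αⱼ = prior αⱼ + observed count nⱼ.
Posterior concentration: (52.45, 18.81, 42.50), total = 113.76.
P(next = B | data) = α_{B}/Σα = 0.1653.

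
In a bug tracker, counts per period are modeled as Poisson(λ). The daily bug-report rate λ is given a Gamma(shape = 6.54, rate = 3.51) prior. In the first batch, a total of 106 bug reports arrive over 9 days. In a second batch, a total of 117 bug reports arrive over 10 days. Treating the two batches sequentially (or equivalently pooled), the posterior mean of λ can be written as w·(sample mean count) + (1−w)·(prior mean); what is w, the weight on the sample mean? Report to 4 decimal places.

With a Gamma(shape α, rate β) prior, the Poisson likelihood is conjugate: the posterior is Gamma(α + ΣXᵢ, β + n).
Total number of days: n = 9 + 10 = 19.
Posterior mean = (α₀+S)/(β₀+n) = [n/(β₀+n)]·(S/n) + [β₀/(β₀+n)]·(α₀/β₀), so only n and β₀ enter the weight.
Weight on data w = n/(β₀+n) = 19/(3.51+19) = 19/22.51 = 0.8441.

0.8441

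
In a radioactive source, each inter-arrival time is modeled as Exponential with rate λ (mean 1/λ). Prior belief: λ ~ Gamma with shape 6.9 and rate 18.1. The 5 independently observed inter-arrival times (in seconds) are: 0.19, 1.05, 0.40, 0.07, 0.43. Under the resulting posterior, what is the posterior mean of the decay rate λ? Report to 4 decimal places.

With a Gamma(shape α, rate β) prior on the exponential rate λ, the posterior after n observations with total T = Σxᵢ is Gamma(α+n, β+T).
Sum of observations T = 2.14 seconds; n = 5.
Posterior: Gamma(6.9+5, 18.1+2.14) = Gamma(11.9, 20.24).
Posterior mean of λ = α/β = 11.9/20.24 = 0.5879.

0.5879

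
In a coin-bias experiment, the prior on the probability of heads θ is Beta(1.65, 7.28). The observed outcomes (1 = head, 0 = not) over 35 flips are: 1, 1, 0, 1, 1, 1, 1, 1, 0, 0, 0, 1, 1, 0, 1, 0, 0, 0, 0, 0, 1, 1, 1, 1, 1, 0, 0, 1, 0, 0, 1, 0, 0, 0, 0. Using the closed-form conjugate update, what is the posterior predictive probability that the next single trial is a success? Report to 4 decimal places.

The Beta prior is conjugate to a Binomial/Bernoulli likelihood; the update adds successes to α and failures to β.
Posterior: Beta(α+k, β+n−k) = Beta(1.65+17, 7.28+18) = Beta(18.65, 25.28).
For a single future Bernoulli trial, P(success | data) = α/(α+β) = 0.4245.

0.4245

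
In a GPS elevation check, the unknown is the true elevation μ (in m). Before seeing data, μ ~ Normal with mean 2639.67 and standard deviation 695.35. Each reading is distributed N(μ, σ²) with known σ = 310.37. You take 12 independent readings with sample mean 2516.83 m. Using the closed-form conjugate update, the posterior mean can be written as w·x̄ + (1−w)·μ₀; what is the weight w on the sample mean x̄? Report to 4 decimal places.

For Normal data with known variance σ², a Normal(μ₀, σ₀²) prior on μ is conjugate. Posterior precision = 1/σ₀² + n/σ²; posterior mean is the precision-weighted average of μ₀ and x̄.
σ₀² = 695.35² = 483511.6225, σ² = 310.37² = 96329.5369. Prior precision 1/σ₀² = 1/483511.6225; data precision n/σ² = 12/96329.5369.
w = (n/σ²)/(1/σ₀² + n/σ²) = n·σ₀²/(σ² + n·σ₀²) = 12·483511.6225/(96329.5369 + 12·483511.6225) = 5802139.47/5898469.0069 = 0.9837.

0.9837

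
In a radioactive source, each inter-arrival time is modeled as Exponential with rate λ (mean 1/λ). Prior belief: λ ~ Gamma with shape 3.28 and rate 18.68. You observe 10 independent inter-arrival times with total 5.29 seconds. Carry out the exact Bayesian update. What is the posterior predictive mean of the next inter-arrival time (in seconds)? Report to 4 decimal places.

1.9520

With a Gamma(shape α, rate β) prior on the exponential rate λ, the posterior after n observations with total T = Σxᵢ is Gamma(α+n, β+T).
Posterior: Gamma(3.28+10, 18.68+5.29) = Gamma(13.28, 23.97).
The predictive distribution for the next observation is Lomax; its mean is β/(α−1) = 23.97/12.28 = 1.9520.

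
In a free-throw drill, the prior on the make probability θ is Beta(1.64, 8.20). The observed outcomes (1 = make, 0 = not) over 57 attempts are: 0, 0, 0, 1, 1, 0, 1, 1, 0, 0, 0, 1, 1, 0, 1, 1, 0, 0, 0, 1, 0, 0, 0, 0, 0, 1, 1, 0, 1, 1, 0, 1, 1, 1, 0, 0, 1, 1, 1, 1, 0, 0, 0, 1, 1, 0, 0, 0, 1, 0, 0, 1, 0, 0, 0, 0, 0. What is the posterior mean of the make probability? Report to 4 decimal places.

The Beta prior is conjugate to a Binomial/Bernoulli likelihood; the update adds successes to α and failures to β.
Posterior: Beta(α+k, β+n−k) = Beta(1.64+24, 8.20+33) = Beta(25.64, 41.20).
Posterior mean = α/(α+β) = 25.64/66.84 = 0.3836.

0.3836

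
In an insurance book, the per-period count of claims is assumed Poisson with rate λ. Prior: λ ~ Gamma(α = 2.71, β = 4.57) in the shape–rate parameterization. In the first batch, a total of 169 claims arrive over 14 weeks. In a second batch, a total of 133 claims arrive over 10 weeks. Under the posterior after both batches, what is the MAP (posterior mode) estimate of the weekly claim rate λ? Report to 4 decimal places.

With a Gamma(shape α, rate β) prior, the Poisson likelihood is conjugate: the posterior is Gamma(α + ΣXᵢ, β + n).
After batch 1: Gamma(α+S, β+n) = Gamma(2.71+169, 4.57+14) = Gamma(171.71, 18.57).
After batch 2: Gamma(α+S, β+n) = Gamma(171.71+133, 18.57+10) = Gamma(304.71, 28.57).
Mode of Gamma(α,β) for α≥1 is (α−1)/β = 303.71/28.57 = 10.6304.

10.6304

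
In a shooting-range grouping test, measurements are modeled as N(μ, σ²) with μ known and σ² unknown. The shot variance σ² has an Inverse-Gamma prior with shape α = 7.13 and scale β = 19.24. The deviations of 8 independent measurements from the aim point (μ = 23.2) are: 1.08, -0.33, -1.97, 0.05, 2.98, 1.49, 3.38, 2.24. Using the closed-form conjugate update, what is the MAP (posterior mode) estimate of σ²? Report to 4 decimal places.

2.9341

With known mean μ and an Inverse-Gamma(α, β) prior on σ², the Normal likelihood is conjugate: posterior is Inv-Gamma(α + n/2, β + Σ(xᵢ−μ)²/2).
Σ(xᵢ−μ)² = (1.08)² + (-0.33)² + (-1.97)² + (0.05)² + (2.98)² + (1.49)² + (3.38)² + (2.24)² = 32.7012.
Posterior: Inv-Gamma(7.13 + 8/2, 19.24 + 32.7012/2) = Inv-Gamma(11.13, 35.59060).
Mode = β/(α+1) = 35.59060/12.13 = 2.9341.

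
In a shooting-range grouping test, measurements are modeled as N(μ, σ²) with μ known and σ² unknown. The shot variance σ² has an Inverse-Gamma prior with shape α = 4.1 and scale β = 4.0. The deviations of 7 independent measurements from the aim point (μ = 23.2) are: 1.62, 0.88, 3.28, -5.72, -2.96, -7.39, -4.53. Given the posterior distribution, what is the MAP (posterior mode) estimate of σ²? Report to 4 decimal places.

8.0680

With known mean μ and an Inverse-Gamma(α, β) prior on σ², the Normal likelihood is conjugate: posterior is Inv-Gamma(α + n/2, β + Σ(xᵢ−μ)²/2).
Σ(xᵢ−μ)² = (1.62)² + (0.88)² + (3.28)² + (-5.72)² + (-2.96)² + (-7.39)² + (-4.53)² = 130.7702.
Posterior: Inv-Gamma(4.1 + 7/2, 4.0 + 130.7702/2) = Inv-Gamma(7.60, 69.38510).
Mode = β/(α+1) = 69.38510/8.60 = 8.0680.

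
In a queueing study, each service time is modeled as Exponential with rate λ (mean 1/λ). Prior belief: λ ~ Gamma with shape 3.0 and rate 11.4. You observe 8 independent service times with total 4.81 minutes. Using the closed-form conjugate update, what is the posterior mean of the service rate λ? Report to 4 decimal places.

With a Gamma(shape α, rate β) prior on the exponential rate λ, the posterior after n observations with total T = Σxᵢ is Gamma(α+n, β+T).
Posterior: Gamma(3.0+8, 11.4+4.81) = Gamma(11.0, 16.21).
Posterior mean of λ = α/β = 11.0/16.21 = 0.6786.

0.6786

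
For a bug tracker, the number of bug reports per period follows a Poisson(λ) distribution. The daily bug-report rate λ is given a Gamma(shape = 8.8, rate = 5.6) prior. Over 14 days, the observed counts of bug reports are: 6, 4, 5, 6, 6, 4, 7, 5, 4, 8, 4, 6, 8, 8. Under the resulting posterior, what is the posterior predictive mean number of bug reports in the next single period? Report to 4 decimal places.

With a Gamma(shape α, rate β) prior, the Poisson likelihood is conjugate: the posterior is Gamma(α + ΣXᵢ, β + n).
Sum of counts S = 81 over n = 14 days.
Posterior: Gamma(α+S, β+n) = Gamma(8.8+81, 5.6+14) = Gamma(89.8, 19.6).
The predictive distribution for one future period is NegBinom with mean α/β = 4.5816.

4.5816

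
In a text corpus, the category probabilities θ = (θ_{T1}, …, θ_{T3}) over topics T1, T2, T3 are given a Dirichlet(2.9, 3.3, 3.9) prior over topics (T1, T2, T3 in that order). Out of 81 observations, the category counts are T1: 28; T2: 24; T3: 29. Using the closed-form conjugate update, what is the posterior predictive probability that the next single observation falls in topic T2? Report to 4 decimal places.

0.2997

The Dirichlet prior is conjugate to the Multinomial likelihood: each posterior αⱼ = prior αⱼ + observed count nⱼ.
Posterior concentration: (30.9, 27.3, 32.9), total = 91.1.
P(next = T2 | data) = α_{T2}/Σα = 0.2997.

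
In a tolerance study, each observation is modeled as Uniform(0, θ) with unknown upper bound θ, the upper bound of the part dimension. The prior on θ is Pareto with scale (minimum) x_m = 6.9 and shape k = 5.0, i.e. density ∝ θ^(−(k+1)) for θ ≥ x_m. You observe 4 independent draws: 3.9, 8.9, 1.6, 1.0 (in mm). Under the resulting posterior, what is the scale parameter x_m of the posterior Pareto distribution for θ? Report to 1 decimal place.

8.9

A Pareto(scale x_m, shape k) prior on the upper bound θ of Uniform(0, θ) is conjugate: posterior is Pareto(max(x_m, max xᵢ), k + n).
Sample maximum = 8.9; prior scale x_m = 6.9 → posterior scale = max = 8.9.
Posterior shape = 5.0 + 4 = 9.0.
Posterior scale x_m = 8.9.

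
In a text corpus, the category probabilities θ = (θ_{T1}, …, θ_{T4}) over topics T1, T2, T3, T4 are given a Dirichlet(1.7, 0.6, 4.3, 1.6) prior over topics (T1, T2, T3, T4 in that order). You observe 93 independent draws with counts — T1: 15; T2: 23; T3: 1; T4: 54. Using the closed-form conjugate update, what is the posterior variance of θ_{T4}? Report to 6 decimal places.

The Dirichlet prior is conjugate to the Multinomial likelihood: each posterior αⱼ = prior αⱼ + observed count nⱼ.
Posterior concentration: (16.7, 23.6, 5.3, 55.6), total = 101.2.
Var[θ_j] = α_j(Σα−α_j)/((Σα)²(Σα+1)) = 55.6·45.6/(101.2²·102.2) = 0.002422.

0.002422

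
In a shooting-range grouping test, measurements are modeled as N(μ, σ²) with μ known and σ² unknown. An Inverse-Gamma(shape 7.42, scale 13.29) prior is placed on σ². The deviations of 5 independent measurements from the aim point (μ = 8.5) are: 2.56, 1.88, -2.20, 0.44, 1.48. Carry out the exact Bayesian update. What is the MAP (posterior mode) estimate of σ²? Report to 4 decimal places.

With known mean μ and an Inverse-Gamma(α, β) prior on σ², the Normal likelihood is conjugate: posterior is Inv-Gamma(α + n/2, β + Σ(xᵢ−μ)²/2).
Σ(xᵢ−μ)² = (2.56)² + (1.88)² + (-2.20)² + (0.44)² + (1.48)² = 17.3120.
Posterior: Inv-Gamma(7.42 + 5/2, 13.29 + 17.3120/2) = Inv-Gamma(9.92, 21.94600).
Mode = β/(α+1) = 21.94600/10.92 = 2.0097.

2.0097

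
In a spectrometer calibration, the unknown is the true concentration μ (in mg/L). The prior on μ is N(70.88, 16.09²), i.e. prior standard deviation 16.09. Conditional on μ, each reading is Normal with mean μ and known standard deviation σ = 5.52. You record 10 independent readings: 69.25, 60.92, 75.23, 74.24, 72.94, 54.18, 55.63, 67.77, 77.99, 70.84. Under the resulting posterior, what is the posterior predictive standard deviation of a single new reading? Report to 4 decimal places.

For Normal data with known variance σ², a Normal(μ₀, σ₀²) prior on μ is conjugate. Posterior precision = 1/σ₀² + n/σ²; posterior mean is the precision-weighted average of μ₀ and x̄.
σ₀² = 16.09² = 258.8881, σ² = 5.52² = 30.4704; σ² + n·σ₀² = 30.4704 + 10·258.8881 = 2619.3514.
Posterior precision = 1/σ₀² + n/σ² = 1/258.8881 + 10/30.4704 = (σ² + n·σ₀²)/(σ₀²σ²) = 2619.3514/(258.8881·30.4704); posterior variance σₙ² = σ₀²σ²/(σ² + n·σ₀²) = 258.8881·30.4704/2619.3514 = 3.011594.
Predictive variance for one new observation = σₙ² + σ² = 258.8881·30.4704/2619.3514 + 30.4704 = σ²·(σ₀² + 2619.3514)/2619.3514 = 30.4704·2878.2395/2619.3514 = 33.481994; SD = √(30.4704·2878.2395/2619.3514) = 5.7864.

5.7864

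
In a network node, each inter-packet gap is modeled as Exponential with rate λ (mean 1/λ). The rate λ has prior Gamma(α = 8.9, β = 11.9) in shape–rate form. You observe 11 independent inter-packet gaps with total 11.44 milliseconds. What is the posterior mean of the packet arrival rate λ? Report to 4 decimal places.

With a Gamma(shape α, rate β) prior on the exponential rate λ, the posterior after n observations with total T = Σxᵢ is Gamma(α+n, β+T).
Posterior: Gamma(8.9+11, 11.9+11.44) = Gamma(19.9, 23.34).
Posterior mean of λ = α/β = 19.9/23.34 = 0.8526.

0.8526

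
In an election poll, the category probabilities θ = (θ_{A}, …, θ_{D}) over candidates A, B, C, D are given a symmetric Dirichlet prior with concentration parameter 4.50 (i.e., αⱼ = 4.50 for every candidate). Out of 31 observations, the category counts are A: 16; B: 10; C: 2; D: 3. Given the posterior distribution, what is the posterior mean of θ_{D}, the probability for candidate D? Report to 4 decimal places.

The Dirichlet prior is conjugate to the Multinomial likelihood: each posterior αⱼ = prior αⱼ + observed count nⱼ.
Posterior concentration: (20.50, 14.50, 6.50, 7.50), total = 49.00.
E[θ_{D}|data] = α_{D}/Σα = 7.50/49.00 = 0.1531.

0.1531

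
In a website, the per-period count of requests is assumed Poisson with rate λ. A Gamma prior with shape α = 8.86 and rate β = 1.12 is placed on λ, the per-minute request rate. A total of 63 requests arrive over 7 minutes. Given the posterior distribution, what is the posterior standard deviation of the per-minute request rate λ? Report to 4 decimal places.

1.0440

With a Gamma(shape α, rate β) prior, the Poisson likelihood is conjugate: the posterior is Gamma(α + ΣXᵢ, β + n).
Posterior: Gamma(α+S, β+n) = Gamma(8.86+63, 1.12+7) = Gamma(71.86, 8.12).
SD = √α/β = √71.86/8.12 = 1.0440.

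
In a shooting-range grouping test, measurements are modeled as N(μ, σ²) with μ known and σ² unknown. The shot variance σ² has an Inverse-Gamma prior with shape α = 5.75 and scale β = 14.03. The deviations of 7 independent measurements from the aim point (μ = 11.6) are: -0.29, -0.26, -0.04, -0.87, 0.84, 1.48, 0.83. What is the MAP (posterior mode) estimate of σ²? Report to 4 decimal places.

With known mean μ and an Inverse-Gamma(α, β) prior on σ², the Normal likelihood is conjugate: posterior is Inv-Gamma(α + n/2, β + Σ(xᵢ−μ)²/2).
Σ(xᵢ−μ)² = (-0.29)² + (-0.26)² + (-0.04)² + (-0.87)² + (0.84)² + (1.48)² + (0.83)² = 4.4951.
Posterior: Inv-Gamma(5.75 + 7/2, 14.03 + 4.4951/2) = Inv-Gamma(9.25, 16.27755).
Mode = β/(α+1) = 16.27755/10.25 = 1.5881.

1.5881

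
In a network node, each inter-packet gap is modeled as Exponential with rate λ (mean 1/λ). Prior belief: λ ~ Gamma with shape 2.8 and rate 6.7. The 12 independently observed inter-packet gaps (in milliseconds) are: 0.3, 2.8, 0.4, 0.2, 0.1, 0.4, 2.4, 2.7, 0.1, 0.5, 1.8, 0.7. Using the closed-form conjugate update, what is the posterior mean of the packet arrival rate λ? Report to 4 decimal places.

With a Gamma(shape α, rate β) prior on the exponential rate λ, the posterior after n observations with total T = Σxᵢ is Gamma(α+n, β+T).
Sum of observations T = 12.4 milliseconds; n = 12.
Posterior: Gamma(2.8+12, 6.7+12.4) = Gamma(14.8, 19.1).
Posterior mean of λ = α/β = 14.8/19.1 = 0.7749.

0.7749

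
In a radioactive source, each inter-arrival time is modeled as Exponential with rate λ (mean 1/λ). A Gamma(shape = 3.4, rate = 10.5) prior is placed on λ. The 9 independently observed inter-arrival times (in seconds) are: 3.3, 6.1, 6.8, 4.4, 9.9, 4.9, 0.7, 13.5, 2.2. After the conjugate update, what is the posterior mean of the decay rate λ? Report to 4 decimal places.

With a Gamma(shape α, rate β) prior on the exponential rate λ, the posterior after n observations with total T = Σxᵢ is Gamma(α+n, β+T).
Sum of observations T = 51.8 seconds; n = 9.
Posterior: Gamma(3.4+9, 10.5+51.8) = Gamma(12.4, 62.3).
Posterior mean of λ = α/β = 12.4/62.3 = 0.1990.

0.1990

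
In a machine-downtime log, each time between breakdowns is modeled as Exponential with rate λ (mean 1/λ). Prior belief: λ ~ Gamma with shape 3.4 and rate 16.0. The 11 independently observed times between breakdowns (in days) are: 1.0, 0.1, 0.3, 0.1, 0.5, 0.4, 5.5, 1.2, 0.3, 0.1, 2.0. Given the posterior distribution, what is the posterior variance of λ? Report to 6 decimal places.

0.019041

With a Gamma(shape α, rate β) prior on the exponential rate λ, the posterior after n observations with total T = Σxᵢ is Gamma(α+n, β+T).
Sum of observations T = 11.5 days; n = 11.
Posterior: Gamma(3.4+11, 16.0+11.5) = Gamma(14.4, 27.5).
Var = α/β² = 0.019041.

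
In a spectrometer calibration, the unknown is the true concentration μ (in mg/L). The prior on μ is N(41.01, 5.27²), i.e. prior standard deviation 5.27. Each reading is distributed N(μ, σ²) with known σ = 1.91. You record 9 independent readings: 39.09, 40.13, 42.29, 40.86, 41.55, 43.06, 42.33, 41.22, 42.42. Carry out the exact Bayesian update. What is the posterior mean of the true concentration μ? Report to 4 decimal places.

For Normal data with known variance σ², a Normal(μ₀, σ₀²) prior on μ is conjugate. Posterior precision = 1/σ₀² + n/σ²; posterior mean is the precision-weighted average of μ₀ and x̄.
Σxᵢ = 39.09 + 40.13 + 42.29 + 40.86 + 41.55 + 43.06 + 42.33 + 41.22 + 42.42 = 372.95, so n·x̄ = 372.95.
σ₀² = 5.27² = 27.7729, σ² = 1.91² = 3.6481; σ² + n·σ₀² = 3.6481 + 9·27.7729 = 253.6042.
Posterior mean = (μ₀/σ₀² + n·x̄/σ²)/(1/σ₀² + n/σ²) = (σ²·μ₀ + σ₀²·n·x̄)/(σ² + n·σ₀²) = (3.6481·41.01 + 27.7729·372.95)/253.6042 = 10507.511636/253.6042 = 41.4327.

41.4327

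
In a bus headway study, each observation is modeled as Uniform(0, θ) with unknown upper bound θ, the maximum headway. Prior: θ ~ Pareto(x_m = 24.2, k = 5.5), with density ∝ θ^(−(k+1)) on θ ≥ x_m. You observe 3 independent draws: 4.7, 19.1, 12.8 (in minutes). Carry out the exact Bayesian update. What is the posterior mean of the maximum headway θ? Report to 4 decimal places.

27.4267

A Pareto(scale x_m, shape k) prior on the upper bound θ of Uniform(0, θ) is conjugate: posterior is Pareto(max(x_m, max xᵢ), k + n).
Sample maximum = 19.1; prior scale x_m = 24.2 → posterior scale = max = 24.2.
Posterior shape = 5.5 + 3 = 8.5.
E[θ|data] = k·x_m/(k−1) = 8.5·24.2/7.5 = 27.4267.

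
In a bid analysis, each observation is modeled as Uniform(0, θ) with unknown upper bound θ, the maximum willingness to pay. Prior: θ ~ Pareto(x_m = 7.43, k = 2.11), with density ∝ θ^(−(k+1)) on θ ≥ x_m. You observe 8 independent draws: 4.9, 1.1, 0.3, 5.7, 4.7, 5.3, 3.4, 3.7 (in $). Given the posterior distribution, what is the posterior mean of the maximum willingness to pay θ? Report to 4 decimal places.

8.2456

A Pareto(scale x_m, shape k) prior on the upper bound θ of Uniform(0, θ) is conjugate: posterior is Pareto(max(x_m, max xᵢ), k + n).
Sample maximum = 5.7; prior scale x_m = 7.43 → posterior scale = max = 7.43.
Posterior shape = 2.11 + 8 = 10.11.
E[θ|data] = k·x_m/(k−1) = 10.11·7.43/9.11 = 8.2456.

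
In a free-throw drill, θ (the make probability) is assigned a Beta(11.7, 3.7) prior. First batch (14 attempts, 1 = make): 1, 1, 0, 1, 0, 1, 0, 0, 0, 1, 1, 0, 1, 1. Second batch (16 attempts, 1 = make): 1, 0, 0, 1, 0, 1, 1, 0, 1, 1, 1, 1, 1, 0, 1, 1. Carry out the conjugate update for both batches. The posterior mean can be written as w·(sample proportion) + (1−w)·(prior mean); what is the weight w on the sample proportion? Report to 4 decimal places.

The Beta prior is conjugate to a Binomial/Bernoulli likelihood; the update adds successes to α and failures to β.
Total number of attempts: n = 14 + 16 = 30.
Posterior mean = (α₀+k)/(α₀+β₀+n) = [n/(α₀+β₀+n)]·(k/n) + [(α₀+β₀)/(α₀+β₀+n)]·α₀/(α₀+β₀), so only n and the prior enter the weight.
The weight on the data is w = n/(α₀+β₀+n) = 30/(11.7+3.7+30) = 30/45.4 = 0.6608.

0.6608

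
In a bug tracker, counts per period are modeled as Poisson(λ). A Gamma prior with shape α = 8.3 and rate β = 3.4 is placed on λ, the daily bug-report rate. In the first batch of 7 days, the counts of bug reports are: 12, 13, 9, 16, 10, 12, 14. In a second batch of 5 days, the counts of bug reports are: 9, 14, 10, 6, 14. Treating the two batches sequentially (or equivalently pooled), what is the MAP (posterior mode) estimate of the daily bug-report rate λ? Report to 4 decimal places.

9.5000

With a Gamma(shape α, rate β) prior, the Poisson likelihood is conjugate: the posterior is Gamma(α + ΣXᵢ, β + n).
Batch 1: sum of counts S = 86 over n = 7 days.
After batch 1: Gamma(α+S, β+n) = Gamma(8.3+86, 3.4+7) = Gamma(94.3, 10.4).
Batch 2: sum of counts S = 53 over n = 5 days.
After batch 2: Gamma(α+S, β+n) = Gamma(94.3+53, 10.4+5) = Gamma(147.3, 15.4).
Mode of Gamma(α,β) for α≥1 is (α−1)/β = 146.3/15.4 = 9.5000.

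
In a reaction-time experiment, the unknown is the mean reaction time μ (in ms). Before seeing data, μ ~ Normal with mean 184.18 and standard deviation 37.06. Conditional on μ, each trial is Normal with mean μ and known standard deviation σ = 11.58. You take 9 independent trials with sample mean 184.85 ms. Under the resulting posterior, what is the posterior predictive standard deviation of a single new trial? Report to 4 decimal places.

For Normal data with known variance σ², a Normal(μ₀, σ₀²) prior on μ is conjugate. Posterior precision = 1/σ₀² + n/σ²; posterior mean is the precision-weighted average of μ₀ and x̄.
σ₀² = 37.06² = 1373.4436, σ² = 11.58² = 134.0964; σ² + n·σ₀² = 134.0964 + 9·1373.4436 = 12495.0888.
Posterior precision = 1/σ₀² + n/σ² = 1/1373.4436 + 9/134.0964 = (σ² + n·σ₀²)/(σ₀²σ²) = 12495.0888/(1373.4436·134.0964); posterior variance σₙ² = σ₀²σ²/(σ² + n·σ₀²) = 1373.4436·134.0964/12495.0888 = 14.739699.
Predictive variance for one new observation = σₙ² + σ² = 1373.4436·134.0964/12495.0888 + 134.0964 = σ²·(σ₀² + 12495.0888)/12495.0888 = 134.0964·13868.5324/12495.0888 = 148.836099; SD = √(134.0964·13868.5324/12495.0888) = 12.1998.

12.1998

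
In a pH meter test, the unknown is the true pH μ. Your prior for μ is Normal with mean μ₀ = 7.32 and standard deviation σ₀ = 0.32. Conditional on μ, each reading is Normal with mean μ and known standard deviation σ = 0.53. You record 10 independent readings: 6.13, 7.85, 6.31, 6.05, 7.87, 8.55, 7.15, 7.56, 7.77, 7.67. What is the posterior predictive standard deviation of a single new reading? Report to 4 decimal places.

0.5504

For Normal data with known variance σ², a Normal(μ₀, σ₀²) prior on μ is conjugate. Posterior precision = 1/σ₀² + n/σ²; posterior mean is the precision-weighted average of μ₀ and x̄.
σ₀² = 0.32² = 0.1024, σ² = 0.53² = 0.2809; σ² + n·σ₀² = 0.2809 + 10·0.1024 = 1.3049.
Posterior precision = 1/σ₀² + n/σ² = 1/0.1024 + 10/0.2809 = (σ² + n·σ₀²)/(σ₀²σ²) = 1.3049/(0.1024·0.2809); posterior variance σₙ² = σ₀²σ²/(σ² + n·σ₀²) = 0.1024·0.2809/1.3049 = 0.022043.
Predictive variance for one new observation = σₙ² + σ² = 0.1024·0.2809/1.3049 + 0.2809 = σ²·(σ₀² + 1.3049)/1.3049 = 0.2809·1.4073/1.3049 = 0.302943; SD = √(0.2809·1.4073/1.3049) = 0.5504.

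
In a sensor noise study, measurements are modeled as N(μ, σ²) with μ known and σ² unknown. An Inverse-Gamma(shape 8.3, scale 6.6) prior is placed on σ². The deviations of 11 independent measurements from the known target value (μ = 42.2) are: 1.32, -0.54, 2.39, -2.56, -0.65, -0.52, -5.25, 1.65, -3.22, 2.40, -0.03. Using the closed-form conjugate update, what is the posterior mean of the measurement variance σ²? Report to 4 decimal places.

With known mean μ and an Inverse-Gamma(α, β) prior on σ², the Normal likelihood is conjugate: posterior is Inv-Gamma(α + n/2, β + Σ(xᵢ−μ)²/2).
Σ(xᵢ−μ)² = (1.32)² + (-0.54)² + (2.39)² + (-2.56)² + (-0.65)² + (-0.52)² + (-5.25)² + (1.65)² + (-3.22)² + (2.40)² + (-0.03)² = 61.4069.
Posterior: Inv-Gamma(8.3 + 11/2, 6.6 + 61.4069/2) = Inv-Gamma(13.80, 37.30345).
E[σ²|data] = β/(α−1) = 37.30345/12.80 = 2.9143.

2.9143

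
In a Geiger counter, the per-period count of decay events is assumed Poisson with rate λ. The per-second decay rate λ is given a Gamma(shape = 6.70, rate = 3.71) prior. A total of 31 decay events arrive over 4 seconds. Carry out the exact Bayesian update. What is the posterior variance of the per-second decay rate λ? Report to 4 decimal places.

0.6342

With a Gamma(shape α, rate β) prior, the Poisson likelihood is conjugate: the posterior is Gamma(α + ΣXᵢ, β + n).
Posterior: Gamma(α+S, β+n) = Gamma(6.70+31, 3.71+4) = Gamma(37.70, 7.71).
Var = α/β² = 37.70/7.71² = 0.6342.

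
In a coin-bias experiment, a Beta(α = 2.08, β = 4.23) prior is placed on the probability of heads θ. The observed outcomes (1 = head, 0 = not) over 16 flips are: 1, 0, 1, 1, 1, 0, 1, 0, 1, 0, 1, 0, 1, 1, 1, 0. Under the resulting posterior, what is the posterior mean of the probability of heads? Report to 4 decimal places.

0.5415

The Beta prior is conjugate to a Binomial/Bernoulli likelihood; the update adds successes to α and failures to β.
Posterior: Beta(α+k, β+n−k) = Beta(2.08+10, 4.23+6) = Beta(12.08, 10.23).
Posterior mean = α/(α+β) = 12.08/22.31 = 0.5415.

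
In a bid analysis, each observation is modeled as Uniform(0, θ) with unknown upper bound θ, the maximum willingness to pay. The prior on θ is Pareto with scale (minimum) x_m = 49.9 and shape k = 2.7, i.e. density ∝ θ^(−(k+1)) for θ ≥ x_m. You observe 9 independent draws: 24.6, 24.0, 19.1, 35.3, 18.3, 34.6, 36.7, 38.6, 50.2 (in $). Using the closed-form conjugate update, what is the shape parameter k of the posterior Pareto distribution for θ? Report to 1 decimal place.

11.7

A Pareto(scale x_m, shape k) prior on the upper bound θ of Uniform(0, θ) is conjugate: posterior is Pareto(max(x_m, max xᵢ), k + n).
Sample maximum = 50.2; prior scale x_m = 49.9 → posterior scale = max = 50.2.
Posterior shape = 2.7 + 9 = 11.7.
Posterior shape k = 11.7.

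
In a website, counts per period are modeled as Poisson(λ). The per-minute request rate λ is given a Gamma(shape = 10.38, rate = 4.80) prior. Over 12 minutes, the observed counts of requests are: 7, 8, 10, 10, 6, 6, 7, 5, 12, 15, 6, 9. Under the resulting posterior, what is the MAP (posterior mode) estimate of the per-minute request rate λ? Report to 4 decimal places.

6.5702

With a Gamma(shape α, rate β) prior, the Poisson likelihood is conjugate: the posterior is Gamma(α + ΣXᵢ, β + n).
Sum of counts S = 101 over n = 12 minutes.
Posterior: Gamma(α+S, β+n) = Gamma(10.38+101, 4.80+12) = Gamma(111.38, 16.80).
Mode of Gamma(α,β) for α≥1 is (α−1)/β = 110.38/16.80 = 6.5702.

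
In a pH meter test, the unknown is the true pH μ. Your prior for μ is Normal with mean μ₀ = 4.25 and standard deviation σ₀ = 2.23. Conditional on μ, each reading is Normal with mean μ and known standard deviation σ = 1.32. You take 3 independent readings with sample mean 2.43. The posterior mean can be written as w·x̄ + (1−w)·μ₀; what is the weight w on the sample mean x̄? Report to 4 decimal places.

For Normal data with known variance σ², a Normal(μ₀, σ₀²) prior on μ is conjugate. Posterior precision = 1/σ₀² + n/σ²; posterior mean is the precision-weighted average of μ₀ and x̄.
σ₀² = 2.23² = 4.9729, σ² = 1.32² = 1.7424. Prior precision 1/σ₀² = 1/4.9729; data precision n/σ² = 3/1.7424.
w = (n/σ²)/(1/σ₀² + n/σ²) = n·σ₀²/(σ² + n·σ₀²) = 3·4.9729/(1.7424 + 3·4.9729) = 14.9187/16.6611 = 0.8954.

0.8954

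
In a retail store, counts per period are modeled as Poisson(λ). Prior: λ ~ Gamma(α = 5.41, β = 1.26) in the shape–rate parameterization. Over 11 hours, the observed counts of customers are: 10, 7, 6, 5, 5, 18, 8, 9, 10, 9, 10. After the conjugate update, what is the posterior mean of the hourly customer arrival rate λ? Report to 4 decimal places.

8.3532

With a Gamma(shape α, rate β) prior, the Poisson likelihood is conjugate: the posterior is Gamma(α + ΣXᵢ, β + n).
Sum of counts S = 97 over n = 11 hours.
Posterior: Gamma(α+S, β+n) = Gamma(5.41+97, 1.26+11) = Gamma(102.41, 12.26).
Posterior mean = α/β = 102.41/12.26 = 8.3532.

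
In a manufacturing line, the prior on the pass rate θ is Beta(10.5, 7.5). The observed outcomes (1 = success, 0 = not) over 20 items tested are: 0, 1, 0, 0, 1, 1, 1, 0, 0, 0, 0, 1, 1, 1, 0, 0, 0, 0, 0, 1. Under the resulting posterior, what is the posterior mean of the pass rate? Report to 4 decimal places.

0.4868

The Beta prior is conjugate to a Binomial/Bernoulli likelihood; the update adds successes to α and failures to β.
Posterior: Beta(α+k, β+n−k) = Beta(10.5+8, 7.5+12) = Beta(18.5, 19.5).
Posterior mean = α/(α+β) = 18.5/38.0 = 0.4868.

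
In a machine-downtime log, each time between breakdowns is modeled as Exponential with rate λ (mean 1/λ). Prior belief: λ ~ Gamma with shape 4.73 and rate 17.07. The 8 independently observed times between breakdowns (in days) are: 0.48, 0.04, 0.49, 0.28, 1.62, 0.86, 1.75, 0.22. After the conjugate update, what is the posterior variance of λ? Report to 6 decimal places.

0.024467

With a Gamma(shape α, rate β) prior on the exponential rate λ, the posterior after n observations with total T = Σxᵢ is Gamma(α+n, β+T).
Sum of observations T = 5.74 days; n = 8.
Posterior: Gamma(4.73+8, 17.07+5.74) = Gamma(12.73, 22.81).
Var = α/β² = 0.024467.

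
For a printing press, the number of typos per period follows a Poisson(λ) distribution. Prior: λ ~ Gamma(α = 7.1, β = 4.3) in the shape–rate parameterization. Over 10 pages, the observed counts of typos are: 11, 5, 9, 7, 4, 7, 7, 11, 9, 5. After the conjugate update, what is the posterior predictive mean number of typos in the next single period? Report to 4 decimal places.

5.7413

With a Gamma(shape α, rate β) prior, the Poisson likelihood is conjugate: the posterior is Gamma(α + ΣXᵢ, β + n).
Sum of counts S = 75 over n = 10 pages.
Posterior: Gamma(α+S, β+n) = Gamma(7.1+75, 4.3+10) = Gamma(82.1, 14.3).
The predictive distribution for one future period is NegBinom with mean α/β = 5.7413.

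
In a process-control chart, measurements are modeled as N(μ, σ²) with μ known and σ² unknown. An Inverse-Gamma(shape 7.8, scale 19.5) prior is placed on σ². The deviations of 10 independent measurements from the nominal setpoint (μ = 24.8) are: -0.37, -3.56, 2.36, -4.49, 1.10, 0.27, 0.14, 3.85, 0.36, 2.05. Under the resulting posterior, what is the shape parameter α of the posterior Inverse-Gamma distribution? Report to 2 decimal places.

12.80

With known mean μ and an Inverse-Gamma(α, β) prior on σ², the Normal likelihood is conjugate: posterior is Inv-Gamma(α + n/2, β + Σ(xᵢ−μ)²/2).
Σ(xᵢ−μ)² = (-0.37)² + (-3.56)² + (2.36)² + (-4.49)² + (1.10)² + (0.27)² + (0.14)² + (3.85)² + (0.36)² + (2.05)² = 58.9973.
Posterior: Inv-Gamma(7.8 + 10/2, 19.5 + 58.9973/2) = Inv-Gamma(12.80, 48.99865).
Posterior α = 12.80.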